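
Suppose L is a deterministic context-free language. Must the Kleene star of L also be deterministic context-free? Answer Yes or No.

No

L = {c aⁿbⁿ : n≥0} ∪ {cc aⁿb²ⁿ : n≥0} is a DCFL (the number of leading c's fixes which ratio the DPDA checks), but L* is not. Every word of L starts with c, so in a factorisation of the string cc aⁱbʲ (i≥1) into words of L each factor begins at one of the two c's: either the whole string is a single word of L (forcing j = 2i), or it splits as c · (c aⁱbʲ) with c ∈ L (take n = 0) and c aⁱbʲ ∈ L (forcing j = i). Thus L* ∩ cca⁺b* = {cc aⁿbⁿ : n≥1} ∪ {cc aⁿb²ⁿ : n≥1}. A DPDA for L* would give one for this intersection with a regular set, and, started from its configuration after reading cc, one for {aⁿbⁿ : n≥1} ∪ {aⁿb²ⁿ : n≥1}, which no deterministic PDA accepts (a DPDA for it would have a single run on aⁿb²ⁿ, accepting after the prefix aⁿbⁿ and accepting again after n more b's; an ordinary PDA that simulates it on a's and b's and, at any moment when it is accepting, may switch to reading only a fresh letter d while feeding each d to the simulation as a b, would accept aⁱbʲdᵏ (k≥1) exactly when both aⁱbʲ and aⁱbʲ⁺ᵏ are in the language, i.e. its language intersected with the regular set a*b*d⁺ would be exactly {aⁿbⁿdⁿ : n≥1} — impossible, since context-free languages are closed under intersection with regular sets and {aⁿbⁿdⁿ} is not context-free). So L* is not a DCFL.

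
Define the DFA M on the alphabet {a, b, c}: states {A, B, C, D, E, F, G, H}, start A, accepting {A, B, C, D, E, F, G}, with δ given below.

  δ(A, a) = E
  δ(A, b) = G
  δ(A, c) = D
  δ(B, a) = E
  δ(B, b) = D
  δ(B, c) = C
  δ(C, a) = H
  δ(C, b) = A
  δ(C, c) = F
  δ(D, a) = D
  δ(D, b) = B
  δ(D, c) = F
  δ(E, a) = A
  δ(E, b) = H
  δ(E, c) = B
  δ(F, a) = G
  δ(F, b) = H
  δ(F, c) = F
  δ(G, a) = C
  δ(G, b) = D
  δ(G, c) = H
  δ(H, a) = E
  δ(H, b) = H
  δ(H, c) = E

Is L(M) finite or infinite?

State A is reachable from the start and can reach an accepting state, and it lies on the cycle A → D → B → C → A.
Traversing that cycle any number of times yields accepted strings of unbounded length, so the language is infinite.

infinite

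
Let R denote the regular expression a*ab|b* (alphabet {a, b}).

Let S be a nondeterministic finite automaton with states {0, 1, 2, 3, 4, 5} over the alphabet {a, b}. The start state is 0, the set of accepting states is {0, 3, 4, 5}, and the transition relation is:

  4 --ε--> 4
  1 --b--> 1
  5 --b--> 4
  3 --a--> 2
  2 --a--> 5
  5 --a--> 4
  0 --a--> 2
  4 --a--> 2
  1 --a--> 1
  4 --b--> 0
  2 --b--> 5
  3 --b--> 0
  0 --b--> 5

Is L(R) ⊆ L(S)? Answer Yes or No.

Yes

Converting the expression R to a DFA (subset construction, then merging equivalent states) gives the minimal DFA with states {r0, r1, r2, r3, r4}, start state r0, accepting states {r0, r2, r3} and transitions r0: a→r1, b→r2; r1: a→r1, b→r3; r2: a→r4, b→r2; r3: a→r4, b→r4; r4: a→r4, b→r4.
Exploring the product automaton R × S from the start pair (r0, 0), following both machines on each input symbol, reaches 14 state pairs: (r0, 0), (r1, 2), (r2, 5), (r1, 5), (r3, 5), (r4, 4), (r2, 4), (r1, 4), (r3, 4), (r4, 2), (r4, 0), (r2, 0), (r3, 0), (r4, 5).
R accepts in {r0, r2, r3} and S accepts in {0, 3, 4, 5}. The reachable pairs whose R-component is accepting are (r0, 0), (r2, 5), (r3, 5), (r2, 4), (r3, 4), (r2, 0), (r3, 0); in each of them the S-component is accepting too, so the product for L(R) \ L(S) (R-component accepting, S-component rejecting) has no reachable accepting pair and the difference is empty.
Hence every string in L(R) is also in L(S).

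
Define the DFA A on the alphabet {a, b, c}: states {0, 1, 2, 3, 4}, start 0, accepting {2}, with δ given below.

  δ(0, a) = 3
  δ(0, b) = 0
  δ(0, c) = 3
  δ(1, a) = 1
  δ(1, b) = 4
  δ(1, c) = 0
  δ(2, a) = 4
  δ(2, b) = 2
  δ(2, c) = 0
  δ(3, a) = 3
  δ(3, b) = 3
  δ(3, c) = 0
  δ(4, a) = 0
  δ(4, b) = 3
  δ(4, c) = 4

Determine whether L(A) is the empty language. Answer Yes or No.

Yes

The states reachable from the start state are {0, 3}.
None of the accepting states {2} is reachable, so no string is accepted and L(A) = ∅.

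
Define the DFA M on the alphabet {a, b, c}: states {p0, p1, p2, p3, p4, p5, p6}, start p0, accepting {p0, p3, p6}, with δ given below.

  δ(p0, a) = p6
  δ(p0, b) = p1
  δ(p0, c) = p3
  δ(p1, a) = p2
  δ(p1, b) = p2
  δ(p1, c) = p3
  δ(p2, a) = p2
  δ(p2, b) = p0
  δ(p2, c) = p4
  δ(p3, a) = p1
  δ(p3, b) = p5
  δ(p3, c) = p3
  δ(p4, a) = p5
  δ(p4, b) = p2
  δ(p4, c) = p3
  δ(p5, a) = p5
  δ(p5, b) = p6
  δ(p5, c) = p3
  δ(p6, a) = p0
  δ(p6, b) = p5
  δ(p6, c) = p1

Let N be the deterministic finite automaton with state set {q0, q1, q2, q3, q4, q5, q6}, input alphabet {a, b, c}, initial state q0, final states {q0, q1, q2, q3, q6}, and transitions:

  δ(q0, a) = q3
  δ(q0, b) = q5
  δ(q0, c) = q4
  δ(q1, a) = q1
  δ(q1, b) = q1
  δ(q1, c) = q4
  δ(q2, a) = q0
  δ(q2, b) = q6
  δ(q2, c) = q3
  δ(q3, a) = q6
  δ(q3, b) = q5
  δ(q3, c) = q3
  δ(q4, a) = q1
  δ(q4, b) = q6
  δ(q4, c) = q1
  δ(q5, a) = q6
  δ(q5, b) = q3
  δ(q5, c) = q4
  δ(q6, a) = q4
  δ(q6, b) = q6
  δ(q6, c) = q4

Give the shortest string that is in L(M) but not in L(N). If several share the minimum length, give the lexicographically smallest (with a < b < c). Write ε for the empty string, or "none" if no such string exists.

c

The string c is accepted by M but not by N.
No shorter string lies in the difference, and c is the lexicographically first length-1 string in L(M) \ L(N).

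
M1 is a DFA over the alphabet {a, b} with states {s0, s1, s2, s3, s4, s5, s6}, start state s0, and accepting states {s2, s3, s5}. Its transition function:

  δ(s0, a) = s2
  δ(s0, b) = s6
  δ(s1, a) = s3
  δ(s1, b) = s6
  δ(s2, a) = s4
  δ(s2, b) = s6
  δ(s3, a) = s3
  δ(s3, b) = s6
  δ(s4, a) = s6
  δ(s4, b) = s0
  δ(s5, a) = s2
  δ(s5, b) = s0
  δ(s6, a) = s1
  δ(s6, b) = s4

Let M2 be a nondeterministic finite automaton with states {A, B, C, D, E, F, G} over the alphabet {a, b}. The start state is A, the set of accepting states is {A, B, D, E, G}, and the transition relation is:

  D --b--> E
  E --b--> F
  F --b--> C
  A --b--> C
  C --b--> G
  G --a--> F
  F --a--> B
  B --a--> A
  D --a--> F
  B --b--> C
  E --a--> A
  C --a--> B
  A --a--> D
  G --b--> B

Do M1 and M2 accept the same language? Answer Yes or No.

The string abaaa is accepted by M1 but rejected by M2.
So L(M1) ≠ L(M2).

No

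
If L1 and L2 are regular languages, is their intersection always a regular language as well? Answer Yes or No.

Yes

Run DFAs for L₁ and L₂ in parallel: the product automaton with state set Q₁ × Q₂, start (q₁, q₂) and accepting set F₁ × F₂ recognises L₁ ∩ L₂.
So the regular languages are closed under intersection.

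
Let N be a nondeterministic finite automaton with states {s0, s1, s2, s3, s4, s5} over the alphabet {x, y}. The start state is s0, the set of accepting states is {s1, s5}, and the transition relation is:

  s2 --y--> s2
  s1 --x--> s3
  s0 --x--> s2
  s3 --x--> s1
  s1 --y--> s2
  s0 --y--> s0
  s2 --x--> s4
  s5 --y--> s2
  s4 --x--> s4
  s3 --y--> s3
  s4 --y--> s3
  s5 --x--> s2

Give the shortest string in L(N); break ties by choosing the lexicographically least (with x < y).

xxyx

A breadth-first search from s0 reaches an accepting state first via the path s0 → s2 → s4 → s3 → s1 on input xxyx.
No string of length < 4 is accepted (BFS exhausts all shorter strings without reaching an accepting state), and xxyx is the lexicographically least accepting string of length 4.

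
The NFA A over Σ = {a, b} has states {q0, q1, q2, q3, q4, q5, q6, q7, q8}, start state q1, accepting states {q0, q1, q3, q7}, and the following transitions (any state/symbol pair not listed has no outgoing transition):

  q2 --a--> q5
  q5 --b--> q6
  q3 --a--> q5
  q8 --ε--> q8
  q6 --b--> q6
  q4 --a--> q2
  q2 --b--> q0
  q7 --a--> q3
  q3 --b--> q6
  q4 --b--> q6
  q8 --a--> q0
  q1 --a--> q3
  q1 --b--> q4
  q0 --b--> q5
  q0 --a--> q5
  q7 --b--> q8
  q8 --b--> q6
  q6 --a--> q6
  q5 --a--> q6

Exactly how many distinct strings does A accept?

3

The useful subgraph on states {q0, q1, q2, q3, q4} is acyclic, so L(A) is finite; the longest accepting path visits 4 useful states, giving maximum string length 3.
Counting accepting paths from q1 by length: 1 of length 0, 1 of length 1, 1 of length 3. Total 3.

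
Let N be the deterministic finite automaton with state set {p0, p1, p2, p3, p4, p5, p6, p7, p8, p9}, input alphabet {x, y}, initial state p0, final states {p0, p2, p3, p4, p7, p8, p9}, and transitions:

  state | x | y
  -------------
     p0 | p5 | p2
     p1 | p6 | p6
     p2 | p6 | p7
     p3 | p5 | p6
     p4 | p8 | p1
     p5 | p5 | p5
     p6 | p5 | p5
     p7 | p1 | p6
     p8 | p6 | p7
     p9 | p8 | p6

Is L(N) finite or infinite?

The useful states (reachable from p0 and able to reach an accepting state) are {p0, p2, p7}.
Restricted to these states the transition graph has no cycle, so every accepting path has bounded length and L is finite.

finite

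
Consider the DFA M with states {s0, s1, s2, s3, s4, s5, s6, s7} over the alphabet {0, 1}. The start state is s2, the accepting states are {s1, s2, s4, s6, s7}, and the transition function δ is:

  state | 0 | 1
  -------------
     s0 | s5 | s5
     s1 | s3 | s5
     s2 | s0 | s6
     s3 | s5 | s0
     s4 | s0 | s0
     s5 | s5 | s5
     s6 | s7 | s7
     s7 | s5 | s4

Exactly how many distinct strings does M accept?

6

The useful subgraph on states {s2, s4, s6, s7} is acyclic, so L(M) is finite; the longest accepting path visits 4 useful states, giving maximum string length 3.
Counting accepting paths from s2 by length: 1 of length 0, 1 of length 1, 2 of length 2, 2 of length 3. Total 6.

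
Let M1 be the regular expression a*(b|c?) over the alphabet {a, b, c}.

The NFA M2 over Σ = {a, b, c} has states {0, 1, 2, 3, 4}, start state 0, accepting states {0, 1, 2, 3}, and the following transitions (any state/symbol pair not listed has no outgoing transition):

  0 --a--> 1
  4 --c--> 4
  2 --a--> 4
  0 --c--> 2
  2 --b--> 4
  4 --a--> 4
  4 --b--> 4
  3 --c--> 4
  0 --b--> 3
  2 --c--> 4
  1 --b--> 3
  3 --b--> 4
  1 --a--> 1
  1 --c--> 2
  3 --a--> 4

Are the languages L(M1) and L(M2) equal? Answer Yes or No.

Yes

Converting the expression M1 to a DFA (subset construction, then merging equivalent states) gives the minimal DFA with states {r0, r1, r2}, start state r0, accepting states {r0, r1} and transitions r0: a→r0, b→r1, c→r1; r1: a→r2, b→r2, c→r2; r2: a→r2, b→r2, c→r2.
Exploring the product automaton M1 × M2 from the start pair (r0, 0), following both machines on each input symbol, reaches 5 state pairs: (r0, 0), (r0, 1), (r1, 3), (r1, 2), (r2, 4).
M1 accepts in {r0, r1} and M2 accepts in {0, 1, 2, 3}. In every reachable pair the two components are either both accepting — (r0, 0), (r0, 1), (r1, 3), (r1, 2) — or both non-accepting, so no string is accepted by exactly one of the machines: L(M1) \ L(M2) and L(M2) \ L(M1) are both empty.
Hence every string is accepted by M1 iff it is accepted by M2, and the two languages coincide.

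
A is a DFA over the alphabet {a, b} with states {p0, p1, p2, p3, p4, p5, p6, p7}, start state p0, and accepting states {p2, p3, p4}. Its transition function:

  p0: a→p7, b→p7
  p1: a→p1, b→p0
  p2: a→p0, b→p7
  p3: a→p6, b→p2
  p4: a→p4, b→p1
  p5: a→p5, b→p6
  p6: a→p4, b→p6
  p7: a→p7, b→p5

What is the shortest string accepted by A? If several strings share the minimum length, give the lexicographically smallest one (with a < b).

A breadth-first search from p0 reaches an accepting state first via the path p0 → p7 → p5 → p6 → p4 on input abba.
No string of length < 4 is accepted (BFS exhausts all shorter strings without reaching an accepting state), and abba is the lexicographically least accepting string of length 4.

abba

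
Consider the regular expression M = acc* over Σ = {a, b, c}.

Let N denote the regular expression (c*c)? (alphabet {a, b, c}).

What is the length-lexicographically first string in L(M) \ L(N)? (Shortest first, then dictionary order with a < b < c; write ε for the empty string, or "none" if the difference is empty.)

The string ac is accepted by M but not by N.
No shorter string lies in the difference, and ac is the lexicographically first length-2 string in L(M) \ L(N).

ac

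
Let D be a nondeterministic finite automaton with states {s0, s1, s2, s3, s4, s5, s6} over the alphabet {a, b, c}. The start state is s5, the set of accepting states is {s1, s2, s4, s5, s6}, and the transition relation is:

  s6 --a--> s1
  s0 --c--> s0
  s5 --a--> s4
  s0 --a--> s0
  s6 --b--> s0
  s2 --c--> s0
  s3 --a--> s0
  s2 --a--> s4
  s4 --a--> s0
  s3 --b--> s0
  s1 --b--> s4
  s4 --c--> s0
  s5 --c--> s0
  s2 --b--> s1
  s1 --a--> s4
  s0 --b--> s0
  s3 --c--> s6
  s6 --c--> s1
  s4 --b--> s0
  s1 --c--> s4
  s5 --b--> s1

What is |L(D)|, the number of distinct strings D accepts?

6

The useful subgraph on states {s1, s4, s5} is acyclic, so L(D) is finite; the longest accepting path visits 3 useful states, giving maximum string length 2.
Counting accepting paths from s5 by length: 1 of length 0, 2 of length 1, 3 of length 2. Total 6.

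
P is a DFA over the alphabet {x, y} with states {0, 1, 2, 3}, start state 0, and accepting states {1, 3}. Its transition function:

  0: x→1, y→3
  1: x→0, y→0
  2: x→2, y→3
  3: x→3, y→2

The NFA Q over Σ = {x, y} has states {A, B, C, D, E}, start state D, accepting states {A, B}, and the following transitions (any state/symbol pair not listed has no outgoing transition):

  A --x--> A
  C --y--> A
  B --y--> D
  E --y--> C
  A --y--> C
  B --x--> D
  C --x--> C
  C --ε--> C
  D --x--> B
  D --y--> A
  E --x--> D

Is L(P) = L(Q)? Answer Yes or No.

Yes

Exploring the product automaton P × Q from the start pair (0, D), following both machines on each input symbol, reaches 4 state pairs: (0, D), (1, B), (3, A), (2, C).
P accepts in {1, 3} and Q accepts in {A, B}. In every reachable pair the two components are either both accepting — (1, B), (3, A) — or both non-accepting, so no string is accepted by exactly one of the machines: L(P) \ L(Q) and L(Q) \ L(P) are both empty.
Hence every string is accepted by P iff it is accepted by Q, and the two languages coincide.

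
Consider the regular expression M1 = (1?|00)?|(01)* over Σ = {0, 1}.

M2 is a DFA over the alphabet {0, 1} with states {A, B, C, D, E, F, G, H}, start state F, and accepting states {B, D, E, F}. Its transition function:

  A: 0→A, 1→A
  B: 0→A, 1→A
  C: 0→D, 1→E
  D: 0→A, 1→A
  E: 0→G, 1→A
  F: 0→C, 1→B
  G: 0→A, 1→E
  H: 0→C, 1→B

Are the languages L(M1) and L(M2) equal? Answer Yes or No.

Yes

Converting the expression M1 to a DFA (subset construction, then merging equivalent states) gives the minimal DFA with states {r0, r1, r2, r3, r4, r5}, start state r0, accepting states {r0, r2, r3} and transitions r0: 0→r1, 1→r2; r1: 0→r2, 1→r3; r2: 0→r4, 1→r4; r3: 0→r5, 1→r4; r4: 0→r4, 1→r4; r5: 0→r4, 1→r3.
Exploring the product automaton M1 × M2 from the start pair (r0, F), following both machines on each input symbol, reaches 7 state pairs: (r0, F), (r1, C), (r2, B), (r2, D), (r3, E), (r4, A), (r5, G).
M1 accepts in {r0, r2, r3} and M2 accepts in {B, D, E, F}. In every reachable pair the two components are either both accepting — (r0, F), (r2, B), (r2, D), (r3, E) — or both non-accepting, so no string is accepted by exactly one of the machines: L(M1) \ L(M2) and L(M2) \ L(M1) are both empty.
Hence every string is accepted by M1 iff it is accepted by M2, and the two languages coincide.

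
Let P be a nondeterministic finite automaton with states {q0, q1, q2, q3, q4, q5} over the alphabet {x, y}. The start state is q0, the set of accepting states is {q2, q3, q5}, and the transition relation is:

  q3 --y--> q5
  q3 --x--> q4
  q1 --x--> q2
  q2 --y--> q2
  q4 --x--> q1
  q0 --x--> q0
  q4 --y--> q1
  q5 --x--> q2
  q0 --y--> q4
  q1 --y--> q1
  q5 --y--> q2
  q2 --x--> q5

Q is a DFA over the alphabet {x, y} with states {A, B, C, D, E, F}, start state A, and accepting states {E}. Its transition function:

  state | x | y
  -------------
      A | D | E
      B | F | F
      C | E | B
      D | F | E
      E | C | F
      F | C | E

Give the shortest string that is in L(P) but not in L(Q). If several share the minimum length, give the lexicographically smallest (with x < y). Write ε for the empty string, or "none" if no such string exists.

The string yyx is accepted by P but not by Q.
No shorter string lies in the difference, and yyx is the lexicographically first length-3 string in L(P) \ L(Q).

yyx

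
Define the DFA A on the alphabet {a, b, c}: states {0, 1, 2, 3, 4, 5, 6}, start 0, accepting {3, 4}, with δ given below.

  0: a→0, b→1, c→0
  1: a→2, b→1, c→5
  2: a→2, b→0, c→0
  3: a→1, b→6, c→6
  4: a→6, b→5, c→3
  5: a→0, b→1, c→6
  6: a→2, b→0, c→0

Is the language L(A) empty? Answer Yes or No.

Yes

The states reachable from the start state are {0, 1, 2, 5, 6}.
None of the accepting states {3, 4} is reachable, so no string is accepted and L(A) = ∅.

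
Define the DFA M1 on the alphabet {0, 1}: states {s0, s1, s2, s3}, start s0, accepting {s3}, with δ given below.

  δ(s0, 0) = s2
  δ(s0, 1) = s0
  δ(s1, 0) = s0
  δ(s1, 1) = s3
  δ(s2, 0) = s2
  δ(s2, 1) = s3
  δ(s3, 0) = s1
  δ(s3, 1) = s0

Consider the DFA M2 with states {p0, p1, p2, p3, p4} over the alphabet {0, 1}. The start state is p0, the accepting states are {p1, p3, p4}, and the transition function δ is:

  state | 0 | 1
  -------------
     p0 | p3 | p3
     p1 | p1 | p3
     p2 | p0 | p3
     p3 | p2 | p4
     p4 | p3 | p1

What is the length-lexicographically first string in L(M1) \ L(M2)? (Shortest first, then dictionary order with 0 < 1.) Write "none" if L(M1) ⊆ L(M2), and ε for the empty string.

Exploring the product automaton M1 × M2 from the start pair (s0, p0), following both machines on each input symbol, reaches 13 state pairs: (s0, p0), (s2, p3), (s0, p3), (s2, p2), (s3, p4), (s0, p4), (s2, p0), (s3, p3), (s1, p3), (s0, p1), (s1, p2), (s0, p2), (s2, p1).
M1 accepts in {s3} and M2 accepts in {p1, p3, p4}. The reachable pairs whose M1-component is accepting are (s3, p4), (s3, p3); in each of them the M2-component is accepting too, so the product for L(M1) \ L(M2) (M1-component accepting, M2-component rejecting) has no reachable accepting pair and the difference is empty.
So every string accepted by M1 is also accepted by M2: L(M1) \ L(M2) = ∅ and there is no such string.

none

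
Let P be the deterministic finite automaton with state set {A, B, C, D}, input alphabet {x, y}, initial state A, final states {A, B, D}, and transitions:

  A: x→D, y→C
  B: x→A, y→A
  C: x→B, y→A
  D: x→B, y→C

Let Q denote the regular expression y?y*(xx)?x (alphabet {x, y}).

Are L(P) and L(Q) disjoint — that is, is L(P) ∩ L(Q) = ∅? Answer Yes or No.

No

The string x is accepted by both P and Q.
Hence L(P) ∩ L(Q) ≠ ∅.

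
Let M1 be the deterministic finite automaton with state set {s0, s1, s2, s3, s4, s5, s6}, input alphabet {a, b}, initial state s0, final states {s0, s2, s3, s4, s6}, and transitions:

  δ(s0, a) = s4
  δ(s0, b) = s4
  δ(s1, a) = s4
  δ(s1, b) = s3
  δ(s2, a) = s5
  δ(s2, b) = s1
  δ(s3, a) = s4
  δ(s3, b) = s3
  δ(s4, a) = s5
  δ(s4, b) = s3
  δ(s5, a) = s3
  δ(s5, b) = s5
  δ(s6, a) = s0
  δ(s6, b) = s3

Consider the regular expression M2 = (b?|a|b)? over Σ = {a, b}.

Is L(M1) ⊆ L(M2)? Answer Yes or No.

No

The string ab is in L(M1) but not in L(M2).
So L(M1) ⊄ L(M2).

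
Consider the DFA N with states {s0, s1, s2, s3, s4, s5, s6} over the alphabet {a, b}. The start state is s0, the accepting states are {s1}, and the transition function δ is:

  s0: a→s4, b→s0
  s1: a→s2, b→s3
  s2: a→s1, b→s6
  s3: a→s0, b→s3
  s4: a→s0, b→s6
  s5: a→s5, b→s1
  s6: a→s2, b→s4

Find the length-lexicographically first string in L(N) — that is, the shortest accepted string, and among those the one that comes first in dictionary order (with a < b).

abaa

A breadth-first search from s0 reaches an accepting state first via the path s0 → s4 → s6 → s2 → s1 on input abaa.
No string of length < 4 is accepted (BFS exhausts all shorter strings without reaching an accepting state), and abaa is the lexicographically least accepting string of length 4.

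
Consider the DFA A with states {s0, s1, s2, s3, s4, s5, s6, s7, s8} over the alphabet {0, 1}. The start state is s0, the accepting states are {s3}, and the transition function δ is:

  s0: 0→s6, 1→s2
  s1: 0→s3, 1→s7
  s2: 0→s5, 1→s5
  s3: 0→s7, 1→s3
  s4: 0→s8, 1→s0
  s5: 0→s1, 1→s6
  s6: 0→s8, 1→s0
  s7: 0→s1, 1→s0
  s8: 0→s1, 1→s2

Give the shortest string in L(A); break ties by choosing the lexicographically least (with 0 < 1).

0000

A breadth-first search from s0 reaches an accepting state first via the path s0 → s6 → s8 → s1 → s3 on input 0000.
No string of length < 4 is accepted (BFS exhausts all shorter strings without reaching an accepting state), and 0000 is the lexicographically least accepting string of length 4.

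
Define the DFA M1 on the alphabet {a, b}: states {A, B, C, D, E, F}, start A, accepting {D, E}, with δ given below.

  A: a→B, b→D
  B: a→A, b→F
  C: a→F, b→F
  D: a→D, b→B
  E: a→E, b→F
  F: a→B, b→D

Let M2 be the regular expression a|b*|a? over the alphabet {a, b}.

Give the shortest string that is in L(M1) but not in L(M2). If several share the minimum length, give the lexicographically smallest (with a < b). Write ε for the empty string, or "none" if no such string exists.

ba

The string ba is accepted by M1 but not by M2.
No shorter string lies in the difference, and ba is the lexicographically first length-2 string in L(M1) \ L(M2).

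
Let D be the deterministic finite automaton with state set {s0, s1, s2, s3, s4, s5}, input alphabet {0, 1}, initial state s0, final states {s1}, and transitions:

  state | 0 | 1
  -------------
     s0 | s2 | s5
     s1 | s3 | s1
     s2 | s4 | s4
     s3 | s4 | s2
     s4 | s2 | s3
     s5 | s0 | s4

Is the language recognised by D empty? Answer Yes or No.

Yes

The states reachable from the start state are {s0, s2, s3, s4, s5}.
None of the accepting states {s1} is reachable, so no string is accepted and L(D) = ∅.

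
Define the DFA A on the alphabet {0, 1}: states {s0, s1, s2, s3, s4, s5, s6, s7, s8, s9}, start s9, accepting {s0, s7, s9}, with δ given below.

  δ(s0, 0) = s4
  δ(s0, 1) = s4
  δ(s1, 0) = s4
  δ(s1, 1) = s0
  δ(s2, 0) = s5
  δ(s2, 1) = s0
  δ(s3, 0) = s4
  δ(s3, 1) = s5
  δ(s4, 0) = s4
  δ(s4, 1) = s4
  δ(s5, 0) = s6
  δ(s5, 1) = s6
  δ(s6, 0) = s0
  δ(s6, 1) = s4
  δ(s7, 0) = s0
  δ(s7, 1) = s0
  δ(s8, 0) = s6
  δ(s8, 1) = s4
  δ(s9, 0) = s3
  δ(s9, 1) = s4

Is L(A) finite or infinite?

The useful states (reachable from s9 and able to reach an accepting state) are {s0, s3, s5, s6, s9}.
Restricted to these states the transition graph has no cycle, so every accepting path has bounded length and L is finite.

finite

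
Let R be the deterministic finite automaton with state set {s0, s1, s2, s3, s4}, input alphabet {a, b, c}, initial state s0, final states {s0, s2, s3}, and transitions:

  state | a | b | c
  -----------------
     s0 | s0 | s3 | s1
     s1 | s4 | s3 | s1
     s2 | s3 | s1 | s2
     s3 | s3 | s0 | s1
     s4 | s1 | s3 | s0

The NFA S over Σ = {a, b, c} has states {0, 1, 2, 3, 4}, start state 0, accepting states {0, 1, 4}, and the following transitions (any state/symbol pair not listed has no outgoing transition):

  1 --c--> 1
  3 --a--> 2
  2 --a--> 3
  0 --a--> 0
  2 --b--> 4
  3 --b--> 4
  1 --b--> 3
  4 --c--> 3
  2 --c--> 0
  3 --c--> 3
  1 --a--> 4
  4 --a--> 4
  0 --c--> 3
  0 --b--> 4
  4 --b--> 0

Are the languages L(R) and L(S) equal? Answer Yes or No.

Yes

Exploring the product automaton R × S from the start pair (s0, 0), following both machines on each input symbol, reaches 4 state pairs: (s0, 0), (s3, 4), (s1, 3), (s4, 2).
R accepts in {s0, s2, s3} and S accepts in {0, 1, 4}. In every reachable pair the two components are either both accepting — (s0, 0), (s3, 4) — or both non-accepting, so no string is accepted by exactly one of the machines: L(R) \ L(S) and L(S) \ L(R) are both empty.
Hence every string is accepted by R iff it is accepted by S, and the two languages coincide.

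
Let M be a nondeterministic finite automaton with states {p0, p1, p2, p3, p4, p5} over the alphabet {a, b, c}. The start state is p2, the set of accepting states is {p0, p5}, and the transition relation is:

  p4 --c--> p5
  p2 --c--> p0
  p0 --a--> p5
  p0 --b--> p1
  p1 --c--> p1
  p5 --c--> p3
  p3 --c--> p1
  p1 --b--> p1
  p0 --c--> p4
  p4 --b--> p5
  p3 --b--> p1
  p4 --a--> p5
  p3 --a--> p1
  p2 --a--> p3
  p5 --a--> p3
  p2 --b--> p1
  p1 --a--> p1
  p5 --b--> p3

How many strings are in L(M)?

5

The useful subgraph on states {p0, p2, p4, p5} is acyclic, so L(M) is finite; the longest accepting path visits 4 useful states, giving maximum string length 3.
Counting accepting paths from p2 by length: 1 of length 1, 1 of length 2, 3 of length 3. Total 5.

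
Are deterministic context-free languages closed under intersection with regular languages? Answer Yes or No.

Yes

Run the DPDA and a DFA for the regular language in lock-step (product of the two finite controls, one shared stack, the DFA component advancing only on genuine input moves); the result is still deterministic and accepts when both components accept.
So the deterministic context-free languages are closed under intersection with a regular language.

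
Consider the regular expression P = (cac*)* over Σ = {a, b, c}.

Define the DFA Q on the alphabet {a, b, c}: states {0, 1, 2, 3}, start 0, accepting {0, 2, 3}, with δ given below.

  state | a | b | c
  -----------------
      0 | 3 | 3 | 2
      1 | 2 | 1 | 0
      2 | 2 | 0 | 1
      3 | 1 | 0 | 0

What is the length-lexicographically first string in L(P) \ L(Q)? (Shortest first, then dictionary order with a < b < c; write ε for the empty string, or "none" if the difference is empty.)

cac

The string cac is accepted by P but not by Q.
No shorter string lies in the difference, and cac is the lexicographically first length-3 string in L(P) \ L(Q).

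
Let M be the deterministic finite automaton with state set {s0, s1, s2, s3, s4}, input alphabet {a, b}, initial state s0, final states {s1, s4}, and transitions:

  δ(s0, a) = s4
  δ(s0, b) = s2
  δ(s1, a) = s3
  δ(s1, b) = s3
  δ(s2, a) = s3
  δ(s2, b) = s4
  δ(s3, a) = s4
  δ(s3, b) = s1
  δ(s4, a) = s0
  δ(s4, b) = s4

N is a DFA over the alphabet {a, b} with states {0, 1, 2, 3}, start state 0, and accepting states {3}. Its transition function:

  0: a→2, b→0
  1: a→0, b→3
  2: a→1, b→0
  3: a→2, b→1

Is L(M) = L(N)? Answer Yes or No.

No

The string a is accepted by M but rejected by N.
So L(M) ≠ L(N).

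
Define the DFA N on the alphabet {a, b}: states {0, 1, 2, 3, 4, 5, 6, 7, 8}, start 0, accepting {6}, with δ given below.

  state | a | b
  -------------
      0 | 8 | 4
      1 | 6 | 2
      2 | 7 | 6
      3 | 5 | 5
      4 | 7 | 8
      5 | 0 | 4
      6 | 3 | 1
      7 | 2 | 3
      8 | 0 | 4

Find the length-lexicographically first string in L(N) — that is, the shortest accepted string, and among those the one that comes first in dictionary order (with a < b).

baab

A breadth-first search from 0 reaches an accepting state first via the path 0 → 4 → 7 → 2 → 6 on input baab.
No string of length < 4 is accepted (BFS exhausts all shorter strings without reaching an accepting state), and baab is the lexicographically least accepting string of length 4.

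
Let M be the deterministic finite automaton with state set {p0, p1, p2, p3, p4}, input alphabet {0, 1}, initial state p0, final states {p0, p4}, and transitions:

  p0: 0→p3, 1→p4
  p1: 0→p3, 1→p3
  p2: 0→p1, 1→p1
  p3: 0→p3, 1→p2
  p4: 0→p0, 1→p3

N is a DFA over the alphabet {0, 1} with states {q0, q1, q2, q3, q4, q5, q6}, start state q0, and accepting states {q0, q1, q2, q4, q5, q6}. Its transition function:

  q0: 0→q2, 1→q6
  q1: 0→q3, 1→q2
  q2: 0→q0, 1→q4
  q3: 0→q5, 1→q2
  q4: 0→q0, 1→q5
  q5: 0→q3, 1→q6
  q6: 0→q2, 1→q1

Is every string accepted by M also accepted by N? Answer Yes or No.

Yes

Exploring the product automaton M × N from the start pair (p0, q0), following both machines on each input symbol, reaches 23 state pairs: (p0, q0), (p3, q2), (p4, q6), (p3, q0), (p2, q4), (p0, q2), (p3, q1), (p2, q6), (p1, q0), (p1, q5), (p4, q4), (p3, q3), (p2, q2), (p1, q2), (p1, q1), (p3, q6), (p3, q5), (p1, q4), (p3, q4), (p2, q1), (p2, q5), (p1, q3), (p1, q6).
M accepts in {p0, p4} and N accepts in {q0, q1, q2, q4, q5, q6}. The reachable pairs whose M-component is accepting are (p0, q0), (p4, q6), (p0, q2), (p4, q4); in each of them the N-component is accepting too, so the product for L(M) \ L(N) (M-component accepting, N-component rejecting) has no reachable accepting pair and the difference is empty.
Hence every string in L(M) is also in L(N).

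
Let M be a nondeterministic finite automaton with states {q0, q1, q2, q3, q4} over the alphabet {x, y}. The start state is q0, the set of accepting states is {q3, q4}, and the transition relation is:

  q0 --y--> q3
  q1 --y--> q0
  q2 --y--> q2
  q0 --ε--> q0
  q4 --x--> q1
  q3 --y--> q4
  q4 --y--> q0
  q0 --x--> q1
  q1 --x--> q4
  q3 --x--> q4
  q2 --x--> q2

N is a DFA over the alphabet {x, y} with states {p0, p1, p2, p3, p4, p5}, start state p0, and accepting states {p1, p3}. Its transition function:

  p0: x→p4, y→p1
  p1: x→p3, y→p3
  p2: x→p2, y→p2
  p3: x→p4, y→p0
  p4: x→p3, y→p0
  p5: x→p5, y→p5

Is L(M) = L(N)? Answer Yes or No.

Exploring the product automaton M × N from the start pair (q0, p0), following both machines on each input symbol, reaches 4 state pairs: (q0, p0), (q1, p4), (q3, p1), (q4, p3).
M accepts in {q3, q4} and N accepts in {p1, p3}. In every reachable pair the two components are either both accepting — (q3, p1), (q4, p3) — or both non-accepting, so no string is accepted by exactly one of the machines: L(M) \ L(N) and L(N) \ L(M) are both empty.
Hence every string is accepted by M iff it is accepted by N, and the two languages coincide.

Yes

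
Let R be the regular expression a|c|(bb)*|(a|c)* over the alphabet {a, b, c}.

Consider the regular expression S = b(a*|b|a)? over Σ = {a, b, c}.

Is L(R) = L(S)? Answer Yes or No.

The empty string ε is accepted by R but rejected by S.
So L(R) ≠ L(S).

No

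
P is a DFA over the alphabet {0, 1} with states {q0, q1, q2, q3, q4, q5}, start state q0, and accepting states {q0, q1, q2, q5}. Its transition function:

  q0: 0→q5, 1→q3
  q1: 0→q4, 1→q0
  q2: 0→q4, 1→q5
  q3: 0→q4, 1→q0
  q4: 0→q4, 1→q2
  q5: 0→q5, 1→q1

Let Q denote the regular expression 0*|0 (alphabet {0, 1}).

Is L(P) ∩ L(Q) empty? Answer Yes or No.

The empty string ε is accepted by both P and Q.
Hence L(P) ∩ L(Q) ≠ ∅.

No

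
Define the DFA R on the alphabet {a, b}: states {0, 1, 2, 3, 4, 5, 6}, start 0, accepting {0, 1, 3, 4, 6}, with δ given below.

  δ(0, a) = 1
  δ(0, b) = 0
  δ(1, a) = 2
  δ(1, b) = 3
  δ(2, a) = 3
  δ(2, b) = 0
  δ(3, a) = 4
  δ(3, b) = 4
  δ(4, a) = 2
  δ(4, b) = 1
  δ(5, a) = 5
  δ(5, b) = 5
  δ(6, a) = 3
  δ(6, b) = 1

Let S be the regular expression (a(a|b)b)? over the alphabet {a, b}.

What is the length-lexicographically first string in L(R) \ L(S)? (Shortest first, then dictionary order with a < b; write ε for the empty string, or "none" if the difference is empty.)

The string a is accepted by R but not by S.
No shorter string lies in the difference, and a is the lexicographically first length-1 string in L(R) \ L(S).

a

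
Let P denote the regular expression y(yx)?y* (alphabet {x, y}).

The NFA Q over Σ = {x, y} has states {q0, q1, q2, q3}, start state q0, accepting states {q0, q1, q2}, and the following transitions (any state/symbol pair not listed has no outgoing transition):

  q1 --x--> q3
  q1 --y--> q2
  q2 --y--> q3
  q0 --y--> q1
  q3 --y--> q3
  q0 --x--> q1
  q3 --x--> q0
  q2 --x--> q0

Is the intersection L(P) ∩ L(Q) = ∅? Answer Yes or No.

The string y is accepted by both P and Q.
Hence L(P) ∩ L(Q) ≠ ∅.

No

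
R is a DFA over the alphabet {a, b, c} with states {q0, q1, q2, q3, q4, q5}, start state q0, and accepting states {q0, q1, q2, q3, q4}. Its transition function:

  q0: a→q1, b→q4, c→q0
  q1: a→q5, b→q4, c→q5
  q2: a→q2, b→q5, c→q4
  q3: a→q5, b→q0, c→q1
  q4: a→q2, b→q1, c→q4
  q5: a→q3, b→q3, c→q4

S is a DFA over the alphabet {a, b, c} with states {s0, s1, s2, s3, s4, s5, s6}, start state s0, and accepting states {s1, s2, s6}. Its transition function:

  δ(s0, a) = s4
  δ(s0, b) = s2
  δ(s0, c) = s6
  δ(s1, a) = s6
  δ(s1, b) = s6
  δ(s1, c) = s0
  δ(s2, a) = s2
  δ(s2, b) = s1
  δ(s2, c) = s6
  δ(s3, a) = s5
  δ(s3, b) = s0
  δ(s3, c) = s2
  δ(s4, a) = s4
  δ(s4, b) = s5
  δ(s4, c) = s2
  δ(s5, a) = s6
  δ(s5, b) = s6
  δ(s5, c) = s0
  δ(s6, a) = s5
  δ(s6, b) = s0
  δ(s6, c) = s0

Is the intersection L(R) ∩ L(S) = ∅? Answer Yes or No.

The string b is accepted by both R and S.
Hence L(R) ∩ L(S) ≠ ∅.

No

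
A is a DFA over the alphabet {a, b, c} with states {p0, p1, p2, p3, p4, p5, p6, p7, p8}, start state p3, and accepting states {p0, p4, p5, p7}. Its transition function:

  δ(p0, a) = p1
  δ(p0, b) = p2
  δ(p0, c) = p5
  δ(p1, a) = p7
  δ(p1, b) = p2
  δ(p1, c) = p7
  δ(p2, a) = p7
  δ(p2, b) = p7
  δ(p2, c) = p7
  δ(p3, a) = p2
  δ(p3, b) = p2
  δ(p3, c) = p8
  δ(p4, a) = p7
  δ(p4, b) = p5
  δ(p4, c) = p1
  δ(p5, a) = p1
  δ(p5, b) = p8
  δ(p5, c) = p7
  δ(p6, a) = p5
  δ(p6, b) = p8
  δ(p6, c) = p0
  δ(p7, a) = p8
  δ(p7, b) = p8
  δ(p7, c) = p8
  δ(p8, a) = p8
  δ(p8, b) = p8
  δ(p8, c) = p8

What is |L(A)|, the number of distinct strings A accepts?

The useful subgraph on states {p2, p3, p7} is acyclic, so L(A) is finite; the longest accepting path visits 3 useful states, giving maximum string length 2.
Counting accepting paths from p3 by length: 6 of length 2. Total 6.

6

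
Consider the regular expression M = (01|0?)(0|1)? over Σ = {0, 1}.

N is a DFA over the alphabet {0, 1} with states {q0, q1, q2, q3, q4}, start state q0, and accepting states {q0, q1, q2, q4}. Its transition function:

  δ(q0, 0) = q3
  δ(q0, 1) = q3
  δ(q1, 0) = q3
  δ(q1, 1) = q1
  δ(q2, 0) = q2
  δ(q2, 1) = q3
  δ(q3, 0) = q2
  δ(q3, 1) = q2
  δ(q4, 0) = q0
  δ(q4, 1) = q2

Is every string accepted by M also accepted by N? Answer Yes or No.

No

The string 0 is in L(M) but not in L(N).
So L(M) ⊄ L(N).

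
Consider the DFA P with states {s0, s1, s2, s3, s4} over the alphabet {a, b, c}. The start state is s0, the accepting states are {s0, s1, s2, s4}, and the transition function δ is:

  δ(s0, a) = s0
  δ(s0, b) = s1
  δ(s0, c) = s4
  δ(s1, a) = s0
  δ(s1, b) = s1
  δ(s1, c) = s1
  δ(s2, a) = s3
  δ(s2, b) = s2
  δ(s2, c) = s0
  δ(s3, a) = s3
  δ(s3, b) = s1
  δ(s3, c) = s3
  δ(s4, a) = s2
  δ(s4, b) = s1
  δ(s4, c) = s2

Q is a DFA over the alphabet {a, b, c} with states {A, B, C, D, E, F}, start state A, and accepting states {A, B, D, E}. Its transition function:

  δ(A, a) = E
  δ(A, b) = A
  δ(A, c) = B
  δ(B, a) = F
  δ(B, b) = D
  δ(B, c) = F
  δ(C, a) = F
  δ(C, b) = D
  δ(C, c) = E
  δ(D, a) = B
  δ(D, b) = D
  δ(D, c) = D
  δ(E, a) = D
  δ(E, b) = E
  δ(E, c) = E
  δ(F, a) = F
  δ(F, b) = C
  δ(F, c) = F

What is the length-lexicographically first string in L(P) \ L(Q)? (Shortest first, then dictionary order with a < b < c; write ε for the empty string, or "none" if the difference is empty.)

The string ca is accepted by P but not by Q.
No shorter string lies in the difference, and ca is the lexicographically first length-2 string in L(P) \ L(Q).

ca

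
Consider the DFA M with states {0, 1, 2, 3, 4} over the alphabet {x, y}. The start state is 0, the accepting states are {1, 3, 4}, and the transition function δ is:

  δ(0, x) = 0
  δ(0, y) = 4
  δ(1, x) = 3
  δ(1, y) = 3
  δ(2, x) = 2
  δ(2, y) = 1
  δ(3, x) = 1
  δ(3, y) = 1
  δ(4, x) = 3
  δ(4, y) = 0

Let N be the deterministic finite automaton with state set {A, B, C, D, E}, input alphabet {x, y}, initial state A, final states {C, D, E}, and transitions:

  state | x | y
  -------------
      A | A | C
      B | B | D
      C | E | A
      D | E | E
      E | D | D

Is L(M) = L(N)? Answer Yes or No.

Yes

Exploring the product automaton M × N from the start pair (0, A), following both machines on each input symbol, reaches 4 state pairs: (0, A), (4, C), (3, E), (1, D).
M accepts in {1, 3, 4} and N accepts in {C, D, E}. In every reachable pair the two components are either both accepting — (4, C), (3, E), (1, D) — or both non-accepting, so no string is accepted by exactly one of the machines: L(M) \ L(N) and L(N) \ L(M) are both empty.
Hence every string is accepted by M iff it is accepted by N, and the two languages coincide.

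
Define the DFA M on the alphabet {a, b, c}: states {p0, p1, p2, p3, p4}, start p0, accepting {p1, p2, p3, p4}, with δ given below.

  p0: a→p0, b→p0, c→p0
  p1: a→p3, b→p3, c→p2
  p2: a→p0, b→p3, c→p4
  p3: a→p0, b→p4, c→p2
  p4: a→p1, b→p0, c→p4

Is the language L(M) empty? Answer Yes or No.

Yes

The states reachable from the start state are {p0}.
None of the accepting states {p1, p2, p3, p4} is reachable, so no string is accepted and L(M) = ∅.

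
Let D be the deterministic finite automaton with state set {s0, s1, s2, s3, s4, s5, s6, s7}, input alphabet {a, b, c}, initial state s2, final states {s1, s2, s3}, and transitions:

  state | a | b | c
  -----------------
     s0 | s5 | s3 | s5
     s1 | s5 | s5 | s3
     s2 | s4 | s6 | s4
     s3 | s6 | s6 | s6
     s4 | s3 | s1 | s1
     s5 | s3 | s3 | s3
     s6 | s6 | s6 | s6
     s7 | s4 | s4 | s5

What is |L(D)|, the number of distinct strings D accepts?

The useful subgraph on states {s1, s2, s3, s4, s5} is acyclic, so L(D) is finite; the longest accepting path visits 5 useful states, giving maximum string length 4.
Counting accepting paths from s2 by length: 1 of length 0, 6 of length 2, 4 of length 3, 24 of length 4. Total 35.

35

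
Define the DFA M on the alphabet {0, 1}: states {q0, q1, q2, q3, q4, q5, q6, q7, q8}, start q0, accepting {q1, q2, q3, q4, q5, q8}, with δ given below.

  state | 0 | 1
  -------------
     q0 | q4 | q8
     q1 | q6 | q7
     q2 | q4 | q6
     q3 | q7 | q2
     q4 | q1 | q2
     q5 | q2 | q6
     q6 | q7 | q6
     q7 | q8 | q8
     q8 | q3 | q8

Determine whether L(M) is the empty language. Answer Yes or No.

The string 0 is accepted: the run q0 → q4 ends in the accepting state q4.
Since at least one string is accepted, L(M) is not empty.

No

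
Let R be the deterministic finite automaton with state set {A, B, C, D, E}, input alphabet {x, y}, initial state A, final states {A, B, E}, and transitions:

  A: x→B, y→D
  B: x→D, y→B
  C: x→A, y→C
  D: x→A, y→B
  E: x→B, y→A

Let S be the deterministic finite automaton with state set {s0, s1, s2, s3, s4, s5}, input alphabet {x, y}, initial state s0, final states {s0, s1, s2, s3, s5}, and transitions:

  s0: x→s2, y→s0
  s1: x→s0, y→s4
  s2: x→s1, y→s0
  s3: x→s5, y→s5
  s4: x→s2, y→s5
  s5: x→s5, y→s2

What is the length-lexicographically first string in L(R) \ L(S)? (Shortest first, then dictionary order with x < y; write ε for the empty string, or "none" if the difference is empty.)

The string xxy is accepted by R but not by S.
No shorter string lies in the difference, and xxy is the lexicographically first length-3 string in L(R) \ L(S).

xxy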